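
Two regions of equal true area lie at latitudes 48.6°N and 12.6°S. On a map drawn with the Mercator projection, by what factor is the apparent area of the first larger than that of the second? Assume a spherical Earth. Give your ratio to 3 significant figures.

On Mercator, area is exaggerated by sec²φ = 1/cos²φ.
At 48.6°: sec²(48.6°) = 1/0.6613² = 2.287.
At 12.6°: sec²(12.6°) = 1/0.9759² = 1.050.
Ratio = 2.287/1.050 = cos²(12.6°)/cos²(48.6°) ≈ 2.18.

2.18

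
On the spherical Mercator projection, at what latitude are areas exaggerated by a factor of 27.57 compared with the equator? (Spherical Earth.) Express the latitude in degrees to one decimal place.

Mercator areal scale is sec²φ.
sec²φ = 27.57  ⇒  cos²φ = 0.03627  ⇒  cos φ = 0.1905.
φ = arccos(0.1905) ≈ 79.0°.

79.0°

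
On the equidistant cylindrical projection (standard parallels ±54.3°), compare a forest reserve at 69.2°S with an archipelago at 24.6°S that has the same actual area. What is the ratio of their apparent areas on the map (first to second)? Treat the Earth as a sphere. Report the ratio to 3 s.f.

The equidistant cylindrical projection with φ₀ = 54.3° has h = 1 (meridians true) and k = cos φ₀ / cos φ along parallels.
Areal scale at 69.2°: h·k = 1.000 × 1.643 = 1.643.
Areal scale at 24.6°: h·k = 1.000 × 0.6418 = 0.6418.
Ratio = 1.643/0.6418 ≈ 2.56.

2.56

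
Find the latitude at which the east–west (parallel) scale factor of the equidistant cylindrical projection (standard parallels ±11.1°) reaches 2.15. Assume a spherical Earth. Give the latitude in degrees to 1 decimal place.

With standard parallel φ₀ = 11.1°, the equirectangular projection gives x = Rλ cos φ₀, y = Rφ, so h = 1 and k = cos 11.1° / cos φ.
k = cos φ₀ / cos φ = 2.15  ⇒  cos φ = cos 11.1° / 2.15 = 0.4564.
φ = arccos(0.4564) ≈ 62.8°.

62.8°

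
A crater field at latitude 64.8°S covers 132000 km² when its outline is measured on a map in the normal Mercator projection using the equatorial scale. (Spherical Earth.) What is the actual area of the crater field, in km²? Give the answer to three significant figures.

Mercator is conformal, so the point scale is isotropic: h = k = sec φ = 1/cos φ.
Areal scale = k² = sec²φ = 1/cos²(64.8°) = 1/0.4258² = 5.516.
True area = apparent / (areal scale) = 132000 / 5.516 ≈ 23900 km².

23900 km²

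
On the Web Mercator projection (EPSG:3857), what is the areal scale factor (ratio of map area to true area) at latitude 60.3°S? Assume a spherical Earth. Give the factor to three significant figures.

The Mercator projection is conformal; its linear scale factor is the same in every direction and equals sec φ = 1/cos φ.
Areal scale = k² = sec²φ = 1/cos²(60.3°) = 1/0.4955² = 4.074.

4.07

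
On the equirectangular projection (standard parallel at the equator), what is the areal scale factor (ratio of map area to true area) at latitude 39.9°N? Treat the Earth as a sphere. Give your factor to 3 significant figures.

1.30

In the plate carrée (x = Rλ, y = Rφ), meridians are true-scale (h = 1) and parallels are stretched by k = sec φ.
Areal scale = h·k = 1 × sec φ; at 39.9°, h = 1.000, k = 1.304, so h·k = 1.304.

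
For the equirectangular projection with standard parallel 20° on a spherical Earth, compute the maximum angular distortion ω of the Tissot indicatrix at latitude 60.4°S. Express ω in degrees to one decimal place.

36.2°

In the equirectangular projection with standard parallel φ₀ = 20° (x = Rλ cos φ₀, y = Rφ), meridians are true-scale (h = 1) and the parallel scale is k = cos φ₀ / cos φ.
At 60.4°: h = 1.000, k = 1.902; principal scales a = 1.902, b = 1.000.
sin(ω/2) = (a − b)/(a + b) = 0.9024/2.902 = 0.3109, so ω = 2 arcsin(0.3109) ≈ 36.2°.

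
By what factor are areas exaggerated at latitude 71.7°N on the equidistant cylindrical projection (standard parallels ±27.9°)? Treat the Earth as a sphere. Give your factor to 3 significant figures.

2.81

In the equirectangular projection with standard parallel φ₀ = 27.9° (x = Rλ cos φ₀, y = Rφ), meridians are true-scale (h = 1) and the parallel scale is k = cos φ₀ / cos φ.
Areal scale = h·k = 1 × cos φ₀ / cos φ; at 71.7°, h = 1.000, k = 2.815, so h·k = 2.815.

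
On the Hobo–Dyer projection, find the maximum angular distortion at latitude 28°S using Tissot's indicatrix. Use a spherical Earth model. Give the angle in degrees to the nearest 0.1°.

Hobo–Dyer is a cylindrical equal-area projection with standard parallels at ±37.5°. A cylindrical equal-area projection with standard parallel φ₀ has meridian scale h = cos φ / cos φ₀ and parallel scale k = cos φ₀ / cos φ (so areas are preserved, h·k = 1).
At 28°: h = 1.113, k = 0.8985; principal scales a = 1.113, b = 0.8985.
sin(ω/2) = (a − b)/(a + b) = 0.2144/2.011 = 0.1066, so ω = 2 arcsin(0.1066) ≈ 12.2°.

12.2°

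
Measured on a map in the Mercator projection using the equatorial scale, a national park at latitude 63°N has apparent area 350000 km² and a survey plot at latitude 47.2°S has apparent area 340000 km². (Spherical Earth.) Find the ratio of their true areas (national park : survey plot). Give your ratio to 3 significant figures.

Since Mercator area scale is 1/cos²φ, the true area equals the apparent area multiplied by cos²φ.
True area of national park: 350000 × cos²(63°) = 350000 × 0.2061 = 72140 km².
True area of survey plot: 340000 × cos²(47.2°) = 340000 × 0.4616 = 157000 km².
Ratio = 72140 / 157000 ≈ 0.460.

0.460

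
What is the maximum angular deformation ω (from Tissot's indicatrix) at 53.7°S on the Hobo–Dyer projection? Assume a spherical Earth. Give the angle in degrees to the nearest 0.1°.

Hobo–Dyer is a cylindrical equal-area projection with standard parallels at ±37.5°. Cylindrical equal-area (φ₀ = 37.5°): h = cos φ / cos 37.5° along meridians, k = cos 37.5° / cos φ along parallels; h·k = 1.
At 53.7°: h = 0.7462, k = 1.340; principal scales a = 1.340, b = 0.7462.
sin(ω/2) = (a − b)/(a + b) = 0.5939/2.086 = 0.2847, so ω = 2 arcsin(0.2847) ≈ 33.1°.

33.1°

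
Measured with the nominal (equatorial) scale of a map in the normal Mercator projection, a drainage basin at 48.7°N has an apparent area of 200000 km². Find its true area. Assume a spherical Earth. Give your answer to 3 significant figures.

87100 km²

For Mercator, h = k = sec φ (a conformal cylindrical projection has a single point scale, 1/cos φ).
Areal scale = k² = sec²φ = 1/cos²(48.7°) = 1/0.6600² = 2.296.
True area = apparent / (areal scale) = 200000 / 2.296 ≈ 87100 km².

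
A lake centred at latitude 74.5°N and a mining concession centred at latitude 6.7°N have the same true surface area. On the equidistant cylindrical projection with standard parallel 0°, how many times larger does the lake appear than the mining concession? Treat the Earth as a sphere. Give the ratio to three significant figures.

In the plate carrée (x = Rλ, y = Rφ), meridians are true-scale (h = 1) and parallels are stretched by k = sec φ.
Areal scale at 74.5°: h·k = 1.000 × 3.742 = 3.742.
Areal scale at 6.7°: h·k = 1.000 × 1.007 = 1.007.
Ratio = 3.742/1.007 ≈ 3.72.

3.72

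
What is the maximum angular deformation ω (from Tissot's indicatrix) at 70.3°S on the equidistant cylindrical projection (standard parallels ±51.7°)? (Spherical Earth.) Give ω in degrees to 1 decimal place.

The equidistant cylindrical projection with φ₀ = 51.7° has h = 1 (meridians true) and k = cos φ₀ / cos φ along parallels.
At 70.3°: h = 1.000, k = 1.839; principal scales a = 1.839, b = 1.000.
sin(ω/2) = (a − b)/(a + b) = 0.8386/2.839 = 0.2954, so ω = 2 arcsin(0.2954) ≈ 34.4°.

34.4°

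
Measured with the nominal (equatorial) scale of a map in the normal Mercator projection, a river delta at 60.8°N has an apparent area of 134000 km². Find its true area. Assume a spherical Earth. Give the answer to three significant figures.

Mercator is conformal, so the point scale is isotropic: h = k = sec φ = 1/cos φ.
Areal scale = k² = sec²φ = 1/cos²(60.8°) = 1/0.4879² = 4.202.
True area = apparent / (areal scale) = 134000 / 4.202 ≈ 31900 km².

31900 km²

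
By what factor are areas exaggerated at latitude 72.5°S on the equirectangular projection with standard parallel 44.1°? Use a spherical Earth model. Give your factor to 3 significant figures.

2.39

The equidistant cylindrical projection with φ₀ = 44.1° has h = 1 (meridians true) and k = cos φ₀ / cos φ along parallels.
Areal scale = h·k = 1 × cos φ₀ / cos φ; at 72.5°, h = 1.000, k = 2.388, so h·k = 2.388.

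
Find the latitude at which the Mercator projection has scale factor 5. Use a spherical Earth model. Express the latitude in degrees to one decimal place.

Mercator scale is k = sec φ = 1/cos φ.
1/cos φ = 5  ⇒  cos φ = 0.2000  ⇒  φ = arccos(0.2000) ≈ 78.5°.

78.5°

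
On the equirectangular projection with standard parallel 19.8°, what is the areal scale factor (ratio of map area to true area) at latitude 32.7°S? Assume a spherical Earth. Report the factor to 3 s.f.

The equidistant cylindrical projection with φ₀ = 19.8° has h = 1 (meridians true) and k = cos φ₀ / cos φ along parallels.
Areal scale = h·k = 1 × cos φ₀ / cos φ; at 32.7°, h = 1.000, k = 1.118, so h·k = 1.118.

1.12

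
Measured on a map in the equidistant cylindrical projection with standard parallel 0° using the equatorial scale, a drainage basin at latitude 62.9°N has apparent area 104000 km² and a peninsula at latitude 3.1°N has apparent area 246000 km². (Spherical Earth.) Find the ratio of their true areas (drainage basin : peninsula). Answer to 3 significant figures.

0.193

On the plate carrée, areal scale = h·k = 1 × sec φ, so true area = apparent × cos φ.
True area of drainage basin: 104000 × cos(62.9°) = 104000 × 0.4555 = 47380 km².
True area of peninsula: 246000 × cos(3.1°) = 246000 × 0.9985 = 245600 km².
Ratio = 47380 / 245600 ≈ 0.193.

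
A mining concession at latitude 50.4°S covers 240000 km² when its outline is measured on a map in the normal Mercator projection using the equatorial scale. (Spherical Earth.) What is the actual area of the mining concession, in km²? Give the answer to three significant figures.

97500 km²

Mercator is conformal, so the point scale is isotropic: h = k = sec φ = 1/cos φ.
Areal scale = k² = sec²φ = 1/cos²(50.4°) = 1/0.6374² = 2.461.
True area = apparent / (areal scale) = 240000 / 2.461 ≈ 97500 km².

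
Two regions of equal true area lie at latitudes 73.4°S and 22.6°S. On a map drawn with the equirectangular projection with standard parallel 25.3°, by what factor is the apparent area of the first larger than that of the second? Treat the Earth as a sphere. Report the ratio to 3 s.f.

3.23

The equidistant cylindrical projection with φ₀ = 25.3° has h = 1 (meridians true) and k = cos φ₀ / cos φ along parallels.
Areal scale at 73.4°: h·k = 1.000 × 3.165 = 3.165.
Areal scale at 22.6°: h·k = 1.000 × 0.9793 = 0.9793.
Ratio = 3.165/0.9793 ≈ 3.23.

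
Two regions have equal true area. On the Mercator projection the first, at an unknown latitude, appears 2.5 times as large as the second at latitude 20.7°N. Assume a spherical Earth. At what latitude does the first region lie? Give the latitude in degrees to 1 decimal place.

53.7°

On Mercator, (apparent₁)/(apparent₂) = sec²φ₁ / sec²φ₂ when true areas are equal.
cos²φ₂ / cos²φ₁ = 2.5  ⇒  cos φ₁ = cos 20.7° / √2.5 = 0.9354/1.581 = 0.5916.
φ₁ = arccos(0.5916) ≈ 53.7°.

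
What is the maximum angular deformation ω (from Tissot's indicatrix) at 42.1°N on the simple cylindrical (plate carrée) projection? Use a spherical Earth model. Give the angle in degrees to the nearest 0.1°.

17.0°

Plate carrée maps x = Rλ, y = Rφ. The meridian scale is h = 1 and the parallel scale is k = 1/cos φ = sec φ.
At 42.1°: h = 1.000, k = 1.348; principal scales a = 1.348, b = 1.000.
sin(ω/2) = (a − b)/(a + b) = 0.3478/2.348 = 0.1481, so ω = 2 arcsin(0.1481) ≈ 17.0°.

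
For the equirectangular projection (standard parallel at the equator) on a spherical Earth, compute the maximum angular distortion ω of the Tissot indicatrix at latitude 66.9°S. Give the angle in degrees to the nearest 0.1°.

Plate carrée maps x = Rλ, y = Rφ. The meridian scale is h = 1 and the parallel scale is k = 1/cos φ = sec φ.
At 66.9°: h = 1.000, k = 2.549; principal scales a = 2.549, b = 1.000.
sin(ω/2) = (a − b)/(a + b) = 1.549/3.549 = 0.4364, so ω = 2 arcsin(0.4364) ≈ 51.8°.

51.8°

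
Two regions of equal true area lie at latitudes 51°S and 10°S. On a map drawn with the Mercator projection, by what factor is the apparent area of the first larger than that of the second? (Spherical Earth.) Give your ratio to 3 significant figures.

On Mercator, area is exaggerated by sec²φ = 1/cos²φ.
At 51°: sec²(51°) = 1/0.6293² = 2.525.
At 10°: sec²(10°) = 1/0.9848² = 1.031.
Ratio = 2.525/1.031 = cos²(10°)/cos²(51°) ≈ 2.45.

2.45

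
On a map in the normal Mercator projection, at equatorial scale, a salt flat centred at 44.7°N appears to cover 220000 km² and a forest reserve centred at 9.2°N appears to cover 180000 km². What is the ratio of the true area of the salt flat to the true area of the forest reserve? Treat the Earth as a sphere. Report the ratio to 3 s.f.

Mercator's areal exaggeration is sec²φ; hence true area = (apparent area) · cos²φ.
True area of salt flat: 220000 × cos²(44.7°) = 220000 × 0.5052 = 111200 km².
True area of forest reserve: 180000 × cos²(9.2°) = 180000 × 0.9744 = 175400 km².
Ratio = 111200 / 175400 ≈ 0.634.

0.634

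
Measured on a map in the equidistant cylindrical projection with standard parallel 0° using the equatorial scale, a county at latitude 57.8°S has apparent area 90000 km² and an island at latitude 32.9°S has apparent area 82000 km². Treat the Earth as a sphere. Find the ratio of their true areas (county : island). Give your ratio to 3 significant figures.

Plate carrée has h = 1 and k = sec φ, giving areal scale sec φ; true area = (apparent area) · cos φ.
True area of county: 90000 × cos(57.8°) = 90000 × 0.5329 = 47960 km².
True area of island: 82000 × cos(32.9°) = 82000 × 0.8396 = 68850 km².
Ratio = 47960 / 68850 ≈ 0.697.

0.697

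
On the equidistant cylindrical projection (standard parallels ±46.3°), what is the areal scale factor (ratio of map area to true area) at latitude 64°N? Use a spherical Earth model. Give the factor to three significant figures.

1.58

With standard parallel φ₀ = 46.3°, the equirectangular projection gives x = Rλ cos φ₀, y = Rφ, so h = 1 and k = cos 46.3° / cos φ.
Areal scale = h·k = 1 × cos φ₀ / cos φ; at 64°, h = 1.000, k = 1.576, so h·k = 1.576.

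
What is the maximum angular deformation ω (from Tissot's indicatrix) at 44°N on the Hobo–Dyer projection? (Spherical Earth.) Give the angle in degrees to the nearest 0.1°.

Hobo–Dyer is a cylindrical equal-area projection with standard parallels at ±37.5°. A cylindrical equal-area projection with standard parallel φ₀ has meridian scale h = cos φ / cos φ₀ and parallel scale k = cos φ₀ / cos φ (so areas are preserved, h·k = 1).
At 44°: h = 0.9067, k = 1.103; principal scales a = 1.103, b = 0.9067.
sin(ω/2) = (a − b)/(a + b) = 0.1962/2.010 = 0.09762, so ω = 2 arcsin(0.09762) ≈ 11.2°.

11.2°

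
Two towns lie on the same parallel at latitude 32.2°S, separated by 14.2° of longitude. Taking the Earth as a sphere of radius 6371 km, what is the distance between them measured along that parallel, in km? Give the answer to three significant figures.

Arc length along a parallel = R cos φ · Δλ (with Δλ in radians).
= 6371 × cos 32.2° × (14.2° × π/180) = 6371 × 0.8462 × 0.2478 ≈ 1340 km.

1340 km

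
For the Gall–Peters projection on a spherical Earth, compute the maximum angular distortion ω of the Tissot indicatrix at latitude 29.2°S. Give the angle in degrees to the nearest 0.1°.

24.0°

Gall–Peters is a cylindrical equal-area projection with standard parallels at ±45°. Cylindrical equal-area (φ₀ = 45°): h = cos φ / cos 45° along meridians, k = cos 45° / cos φ along parallels; h·k = 1.
At 29.2°: h = 1.234, k = 0.8100; principal scales a = 1.234, b = 0.8100.
sin(ω/2) = (a − b)/(a + b) = 0.4245/2.045 = 0.2076, so ω = 2 arcsin(0.2076) ≈ 24.0°.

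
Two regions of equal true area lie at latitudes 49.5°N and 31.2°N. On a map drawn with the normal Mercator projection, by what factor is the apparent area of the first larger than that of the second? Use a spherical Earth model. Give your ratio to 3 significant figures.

1.73

Mercator is conformal with k = sec φ, so areal scale = k² = sec²φ.
At 49.5°: sec²(49.5°) = 1/0.6494² = 2.371.
At 31.2°: sec²(31.2°) = 1/0.8554² = 1.367.
Ratio = 2.371/1.367 = cos²(31.2°)/cos²(49.5°) ≈ 1.73.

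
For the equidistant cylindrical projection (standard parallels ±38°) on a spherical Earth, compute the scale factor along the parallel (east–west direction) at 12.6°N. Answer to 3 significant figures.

0.807

The equidistant cylindrical projection with φ₀ = 38° has h = 1 (meridians true) and k = cos φ₀ / cos φ along parallels.
k = cos 38° / cos 12.6° = 0.7880/0.9759 = 0.8075.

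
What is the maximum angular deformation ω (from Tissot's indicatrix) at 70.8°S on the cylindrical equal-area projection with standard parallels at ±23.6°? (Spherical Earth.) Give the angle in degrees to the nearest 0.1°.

For cylindrical equal-area with standard parallel φ₀, h = cos φ / cos φ₀ and k = cos φ₀ / cos φ, so h·k = 1.
At 70.8°: h = 0.3589, k = 2.786; principal scales a = 2.786, b = 0.3589.
sin(ω/2) = (a − b)/(a + b) = 2.428/3.145 = 0.7718, so ω = 2 arcsin(0.7718) ≈ 101.0°.

101.0°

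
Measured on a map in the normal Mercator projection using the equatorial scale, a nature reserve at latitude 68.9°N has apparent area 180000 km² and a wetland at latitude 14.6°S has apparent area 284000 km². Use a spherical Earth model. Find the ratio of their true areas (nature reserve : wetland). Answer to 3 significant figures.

Mercator's areal exaggeration is sec²φ; hence true area = (apparent area) · cos²φ.
True area of nature reserve: 180000 × cos²(68.9°) = 180000 × 0.1296 = 23330 km².
True area of wetland: 284000 × cos²(14.6°) = 284000 × 0.9365 = 266000 km².
Ratio = 23330 / 266000 ≈ 0.0877.

0.0877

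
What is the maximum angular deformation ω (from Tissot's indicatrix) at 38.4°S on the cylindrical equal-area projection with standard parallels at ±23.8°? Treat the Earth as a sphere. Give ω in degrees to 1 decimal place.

17.7°

A cylindrical equal-area projection with standard parallel φ₀ has meridian scale h = cos φ / cos φ₀ and parallel scale k = cos φ₀ / cos φ (so areas are preserved, h·k = 1).
At 38.4°: h = 0.8565, k = 1.167; principal scales a = 1.167, b = 0.8565.
sin(ω/2) = (a − b)/(a + b) = 0.3110/2.024 = 0.1536, so ω = 2 arcsin(0.1536) ≈ 17.7°.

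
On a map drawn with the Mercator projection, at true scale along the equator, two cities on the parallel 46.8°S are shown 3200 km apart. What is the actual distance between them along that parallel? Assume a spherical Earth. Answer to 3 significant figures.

For Mercator, h = k = sec φ (a conformal cylindrical projection has a single point scale, 1/cos φ).
Along the parallel at 46.8°, map distances are exaggerated by k = sec 46.8° = 1.461.
True distance = 3200 / 1.461 = 3200 × cos 46.8° ≈ 2190 km.

2190 km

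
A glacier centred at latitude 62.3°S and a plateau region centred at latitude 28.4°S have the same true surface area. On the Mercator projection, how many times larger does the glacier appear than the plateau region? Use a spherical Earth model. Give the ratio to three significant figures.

3.58

Mercator is conformal with k = sec φ, so areal scale = k² = sec²φ.
At 62.3°: sec²(62.3°) = 1/0.4648² = 4.628.
At 28.4°: sec²(28.4°) = 1/0.8796² = 1.292.
Ratio = 4.628/1.292 = cos²(28.4°)/cos²(62.3°) ≈ 3.58.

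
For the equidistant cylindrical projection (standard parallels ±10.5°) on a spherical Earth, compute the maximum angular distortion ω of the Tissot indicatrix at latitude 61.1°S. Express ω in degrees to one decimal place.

39.9°

In the equirectangular projection with standard parallel φ₀ = 10.5° (x = Rλ cos φ₀, y = Rφ), meridians are true-scale (h = 1) and the parallel scale is k = cos φ₀ / cos φ.
At 61.1°: h = 1.000, k = 2.035; principal scales a = 2.035, b = 1.000.
sin(ω/2) = (a − b)/(a + b) = 1.035/3.035 = 0.3409, so ω = 2 arcsin(0.3409) ≈ 39.9°.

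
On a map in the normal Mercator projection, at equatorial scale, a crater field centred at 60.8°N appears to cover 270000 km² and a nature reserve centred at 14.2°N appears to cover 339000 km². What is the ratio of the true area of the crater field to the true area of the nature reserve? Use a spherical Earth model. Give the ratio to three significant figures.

0.202

On Mercator the areal scale is sec²φ, so true area = apparent × cos²φ.
True area of crater field: 270000 × cos²(60.8°) = 270000 × 0.2380 = 64260 km².
True area of nature reserve: 339000 × cos²(14.2°) = 339000 × 0.9398 = 318600 km².
Ratio = 64260 / 318600 ≈ 0.202.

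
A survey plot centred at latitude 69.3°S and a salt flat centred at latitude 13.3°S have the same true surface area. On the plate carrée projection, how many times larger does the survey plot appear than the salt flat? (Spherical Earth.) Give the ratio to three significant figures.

2.75

For the equirectangular projection with φ₀ = 0 (plate carrée), h = 1 along meridians and k = sec φ along parallels.
Areal scale at 69.3°: h·k = 1.000 × 2.829 = 2.829.
Areal scale at 13.3°: h·k = 1.000 × 1.028 = 1.028.
Ratio = 2.829/1.028 ≈ 2.75.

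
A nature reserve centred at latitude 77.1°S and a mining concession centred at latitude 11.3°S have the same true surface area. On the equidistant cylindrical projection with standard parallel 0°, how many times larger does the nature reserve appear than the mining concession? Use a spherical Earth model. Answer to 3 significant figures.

4.39

Plate carrée maps x = Rλ, y = Rφ. The meridian scale is h = 1 and the parallel scale is k = 1/cos φ = sec φ.
Areal scale at 77.1°: h·k = 1.000 × 4.479 = 4.479.
Areal scale at 11.3°: h·k = 1.000 × 1.020 = 1.020.
Ratio = 4.479/1.020 ≈ 4.39.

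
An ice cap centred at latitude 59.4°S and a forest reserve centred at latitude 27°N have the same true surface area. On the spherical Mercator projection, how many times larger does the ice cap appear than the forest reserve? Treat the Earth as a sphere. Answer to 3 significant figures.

3.06

Mercator is conformal with k = sec φ, so areal scale = k² = sec²φ.
At 59.4°: sec²(59.4°) = 1/0.5090² = 3.859.
At 27°: sec²(27°) = 1/0.8910² = 1.260.
Ratio = 3.859/1.260 = cos²(27°)/cos²(59.4°) ≈ 3.06.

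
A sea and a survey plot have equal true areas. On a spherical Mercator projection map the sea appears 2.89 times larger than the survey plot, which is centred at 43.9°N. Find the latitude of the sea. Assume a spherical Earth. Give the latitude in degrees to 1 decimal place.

64.9°

Mercator areal scale is sec²φ, so apparent-area ratio = sec²φ₁ / sec²φ₂ = cos²φ₂ / cos²φ₁.
cos²φ₂ / cos²φ₁ = 2.89  ⇒  cos φ₁ = cos 43.9° / √2.89 = 0.7206/1.700 = 0.4239.
φ₁ = arccos(0.4239) ≈ 64.9°.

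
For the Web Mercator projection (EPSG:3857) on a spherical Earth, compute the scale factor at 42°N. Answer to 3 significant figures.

For Mercator, h = k = sec φ (a conformal cylindrical projection has a single point scale, 1/cos φ).
k = 1/cos 42° = 1/0.7431 = 1.346.

1.35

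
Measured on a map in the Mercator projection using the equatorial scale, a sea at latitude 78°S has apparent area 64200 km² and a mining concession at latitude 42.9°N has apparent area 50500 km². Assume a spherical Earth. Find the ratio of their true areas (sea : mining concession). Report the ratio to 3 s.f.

Since Mercator area scale is 1/cos²φ, the true area equals the apparent area multiplied by cos²φ.
True area of sea: 64200 × cos²(78°) = 64200 × 0.04323 = 2775 km².
True area of mining concession: 50500 × cos²(42.9°) = 50500 × 0.5366 = 27100 km².
Ratio = 2775 / 27100 ≈ 0.102.

0.102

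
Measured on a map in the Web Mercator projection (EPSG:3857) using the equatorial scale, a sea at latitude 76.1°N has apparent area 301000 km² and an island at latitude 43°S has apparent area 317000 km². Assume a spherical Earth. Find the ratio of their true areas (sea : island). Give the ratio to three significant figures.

On Mercator the areal scale is sec²φ, so true area = apparent × cos²φ.
True area of sea: 301000 × cos²(76.1°) = 301000 × 0.05771 = 17370 km².
True area of island: 317000 × cos²(43°) = 317000 × 0.5349 = 169600 km².
Ratio = 17370 / 169600 ≈ 0.102.

0.102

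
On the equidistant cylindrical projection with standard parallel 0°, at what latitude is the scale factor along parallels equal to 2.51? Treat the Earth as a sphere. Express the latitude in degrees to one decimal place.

Plate carrée: h = 1, k = sec φ along parallels.
sec φ = 2.51  ⇒  cos φ = 0.3984  ⇒  φ ≈ 66.5°.

66.5°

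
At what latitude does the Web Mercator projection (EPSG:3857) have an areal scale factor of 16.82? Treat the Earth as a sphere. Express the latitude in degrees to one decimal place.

Mercator areal scale is sec²φ.
sec²φ = 16.82  ⇒  cos²φ = 0.05945  ⇒  cos φ = 0.2438.
φ = arccos(0.2438) ≈ 75.9°.

75.9°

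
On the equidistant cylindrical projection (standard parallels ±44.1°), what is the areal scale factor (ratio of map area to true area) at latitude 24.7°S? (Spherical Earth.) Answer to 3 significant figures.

0.790

With standard parallel φ₀ = 44.1°, the equirectangular projection gives x = Rλ cos φ₀, y = Rφ, so h = 1 and k = cos 44.1° / cos φ.
Areal scale = h·k = 1 × cos φ₀ / cos φ; at 24.7°, h = 1.000, k = 0.7904, so h·k = 0.7904.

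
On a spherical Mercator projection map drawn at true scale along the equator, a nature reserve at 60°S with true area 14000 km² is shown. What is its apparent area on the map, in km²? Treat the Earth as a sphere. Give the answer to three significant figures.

56000 km²

For Mercator, h = k = sec φ (a conformal cylindrical projection has a single point scale, 1/cos φ).
Areal scale = k² = sec²φ = 1/cos²(60°) = 1/0.5000² = 4.000.
Apparent area = 14000 × 4.000 ≈ 56000 km².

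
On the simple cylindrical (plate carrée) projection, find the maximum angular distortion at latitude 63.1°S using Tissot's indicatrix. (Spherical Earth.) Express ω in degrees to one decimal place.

44.3°

Plate carrée maps x = Rλ, y = Rφ. The meridian scale is h = 1 and the parallel scale is k = 1/cos φ = sec φ.
At 63.1°: h = 1.000, k = 2.210; principal scales a = 2.210, b = 1.000.
sin(ω/2) = (a − b)/(a + b) = 1.210/3.210 = 0.3770, so ω = 2 arcsin(0.3770) ≈ 44.3°.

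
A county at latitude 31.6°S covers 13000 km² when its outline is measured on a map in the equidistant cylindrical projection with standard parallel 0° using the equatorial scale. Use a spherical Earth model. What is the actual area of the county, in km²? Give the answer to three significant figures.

In the plate carrée (x = Rλ, y = Rφ), meridians are true-scale (h = 1) and parallels are stretched by k = sec φ.
Areal scale = h·k = 1 × sec φ; at 31.6°, h = 1.000, k = 1.174, so h·k = 1.174.
True area = apparent / (areal scale) = 13000 / 1.174 ≈ 11100 km².

11100 km²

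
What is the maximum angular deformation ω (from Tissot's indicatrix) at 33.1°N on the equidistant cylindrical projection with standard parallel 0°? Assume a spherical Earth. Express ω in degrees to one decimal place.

10.1°

In the plate carrée (x = Rλ, y = Rφ), meridians are true-scale (h = 1) and parallels are stretched by k = sec φ.
At 33.1°: h = 1.000, k = 1.194; principal scales a = 1.194, b = 1.000.
sin(ω/2) = (a − b)/(a + b) = 0.1937/2.194 = 0.08831, so ω = 2 arcsin(0.08831) ≈ 10.1°.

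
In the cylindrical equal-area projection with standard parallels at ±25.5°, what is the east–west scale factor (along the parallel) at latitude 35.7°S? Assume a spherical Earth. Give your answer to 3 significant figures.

A cylindrical equal-area projection with standard parallel φ₀ has meridian scale h = cos φ / cos φ₀ and parallel scale k = cos φ₀ / cos φ (so areas are preserved, h·k = 1).
k = cos 25.5° / cos 35.7° = 0.9026/0.8121 = 1.111.

1.11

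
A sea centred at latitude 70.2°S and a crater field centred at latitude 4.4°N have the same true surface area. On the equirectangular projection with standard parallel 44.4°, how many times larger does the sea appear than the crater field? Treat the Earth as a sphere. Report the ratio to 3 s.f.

In the equirectangular projection with standard parallel φ₀ = 44.4° (x = Rλ cos φ₀, y = Rφ), meridians are true-scale (h = 1) and the parallel scale is k = cos φ₀ / cos φ.
Areal scale at 70.2°: h·k = 1.000 × 2.109 = 2.109.
Areal scale at 4.4°: h·k = 1.000 × 0.7166 = 0.7166.
Ratio = 2.109/0.7166 ≈ 2.94.

2.94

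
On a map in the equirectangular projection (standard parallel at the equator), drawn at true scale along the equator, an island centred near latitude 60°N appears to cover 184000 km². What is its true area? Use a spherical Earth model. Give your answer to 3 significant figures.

92000 km²

For the equirectangular projection with φ₀ = 0 (plate carrée), h = 1 along meridians and k = sec φ along parallels.
Areal scale = h·k = 1 × sec φ; at 60°, h = 1.000, k = 2.000, so h·k = 2.000.
True area = apparent / (areal scale) = 184000 / 2.000 ≈ 92000 km².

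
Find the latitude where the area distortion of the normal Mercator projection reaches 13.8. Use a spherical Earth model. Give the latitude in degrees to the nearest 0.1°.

Mercator areal scale is sec²φ.
sec²φ = 13.8  ⇒  cos²φ = 0.07246  ⇒  cos φ = 0.2692.
φ = arccos(0.2692) ≈ 74.4°.

74.4°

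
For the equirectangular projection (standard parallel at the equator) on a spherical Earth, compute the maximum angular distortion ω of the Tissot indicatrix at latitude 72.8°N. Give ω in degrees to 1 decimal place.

In the plate carrée (x = Rλ, y = Rφ), meridians are true-scale (h = 1) and parallels are stretched by k = sec φ.
At 72.8°: h = 1.000, k = 3.382; principal scales a = 3.382, b = 1.000.
sin(ω/2) = (a − b)/(a + b) = 2.382/4.382 = 0.5436, so ω = 2 arcsin(0.5436) ≈ 65.9°.

65.9°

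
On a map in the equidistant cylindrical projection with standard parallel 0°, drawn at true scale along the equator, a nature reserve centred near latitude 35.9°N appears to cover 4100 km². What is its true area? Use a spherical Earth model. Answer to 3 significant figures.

In the plate carrée (x = Rλ, y = Rφ), meridians are true-scale (h = 1) and parallels are stretched by k = sec φ.
Areal scale = h·k = 1 × sec φ; at 35.9°, h = 1.000, k = 1.235, so h·k = 1.235.
True area = apparent / (areal scale) = 4100 / 1.235 ≈ 3320 km².

3320 km²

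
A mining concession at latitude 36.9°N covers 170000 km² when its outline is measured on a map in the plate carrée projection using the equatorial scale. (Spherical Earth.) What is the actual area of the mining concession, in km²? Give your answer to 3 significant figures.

136000 km²

In the plate carrée (x = Rλ, y = Rφ), meridians are true-scale (h = 1) and parallels are stretched by k = sec φ.
Areal scale = h·k = 1 × sec φ; at 36.9°, h = 1.000, k = 1.250, so h·k = 1.250.
True area = apparent / (areal scale) = 170000 / 1.250 ≈ 136000 km².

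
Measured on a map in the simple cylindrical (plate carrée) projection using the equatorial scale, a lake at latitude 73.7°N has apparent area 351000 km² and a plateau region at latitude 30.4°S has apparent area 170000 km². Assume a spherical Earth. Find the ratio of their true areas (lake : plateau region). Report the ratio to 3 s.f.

Plate carrée has h = 1 and k = sec φ, giving areal scale sec φ; true area = (apparent area) · cos φ.
True area of lake: 351000 × cos(73.7°) = 351000 × 0.2807 = 98510 km².
True area of plateau region: 170000 × cos(30.4°) = 170000 × 0.8625 = 146600 km².
Ratio = 98510 / 146600 ≈ 0.672.

0.672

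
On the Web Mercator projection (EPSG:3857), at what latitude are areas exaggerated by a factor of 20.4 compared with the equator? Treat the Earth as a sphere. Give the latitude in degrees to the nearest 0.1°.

Mercator areal scale is sec²φ.
sec²φ = 20.4  ⇒  cos²φ = 0.04902  ⇒  cos φ = 0.2214.
φ = arccos(0.2214) ≈ 77.2°.

77.2°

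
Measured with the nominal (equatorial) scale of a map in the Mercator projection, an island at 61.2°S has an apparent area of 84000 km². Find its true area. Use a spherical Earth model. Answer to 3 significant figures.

19500 km²

Mercator is conformal, so the point scale is isotropic: h = k = sec φ = 1/cos φ.
Areal scale = k² = sec²φ = 1/cos²(61.2°) = 1/0.4818² = 4.309.
True area = apparent / (areal scale) = 84000 / 4.309 ≈ 19500 km².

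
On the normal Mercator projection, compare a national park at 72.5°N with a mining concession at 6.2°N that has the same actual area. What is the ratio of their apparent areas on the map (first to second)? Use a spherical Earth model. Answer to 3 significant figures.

Mercator areal scale is sec²φ.
At 72.5°: sec²(72.5°) = 1/0.3007² = 11.06.
At 6.2°: sec²(6.2°) = 1/0.9942² = 1.012.
Ratio = 11.06/1.012 = cos²(6.2°)/cos²(72.5°) ≈ 10.9.

10.9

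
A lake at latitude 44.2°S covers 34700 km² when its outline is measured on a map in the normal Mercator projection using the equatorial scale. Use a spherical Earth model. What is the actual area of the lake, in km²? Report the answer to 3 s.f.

17800 km²

Mercator is conformal, so the point scale is isotropic: h = k = sec φ = 1/cos φ.
Areal scale = k² = sec²φ = 1/cos²(44.2°) = 1/0.7169² = 1.946.
True area = apparent / (areal scale) = 34700 / 1.946 ≈ 17800 km².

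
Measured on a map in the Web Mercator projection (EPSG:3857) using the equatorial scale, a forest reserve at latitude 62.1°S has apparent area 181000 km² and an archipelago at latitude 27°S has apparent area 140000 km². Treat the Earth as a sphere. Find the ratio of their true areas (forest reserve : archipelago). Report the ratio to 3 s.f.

Since Mercator area scale is 1/cos²φ, the true area equals the apparent area multiplied by cos²φ.
True area of forest reserve: 181000 × cos²(62.1°) = 181000 × 0.2190 = 39630 km².
True area of archipelago: 140000 × cos²(27°) = 140000 × 0.7939 = 111100 km².
Ratio = 39630 / 111100 ≈ 0.357.

0.357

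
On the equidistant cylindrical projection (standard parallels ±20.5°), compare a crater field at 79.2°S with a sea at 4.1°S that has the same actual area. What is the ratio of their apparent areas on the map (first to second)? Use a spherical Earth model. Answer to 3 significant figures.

With standard parallel φ₀ = 20.5°, the equirectangular projection gives x = Rλ cos φ₀, y = Rφ, so h = 1 and k = cos 20.5° / cos φ.
Areal scale at 79.2°: h·k = 1.000 × 4.999 = 4.999.
Areal scale at 4.1°: h·k = 1.000 × 0.9391 = 0.9391.
Ratio = 4.999/0.9391 ≈ 5.32.

5.32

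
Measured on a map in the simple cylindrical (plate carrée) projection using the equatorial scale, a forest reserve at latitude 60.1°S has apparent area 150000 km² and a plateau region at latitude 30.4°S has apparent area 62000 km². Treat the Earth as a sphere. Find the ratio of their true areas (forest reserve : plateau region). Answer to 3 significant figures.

On the plate carrée, areal scale = h·k = 1 × sec φ, so true area = apparent × cos φ.
True area of forest reserve: 150000 × cos(60.1°) = 150000 × 0.4985 = 74770 km².
True area of plateau region: 62000 × cos(30.4°) = 62000 × 0.8625 = 53480 km².
Ratio = 74770 / 53480 ≈ 1.40.

1.40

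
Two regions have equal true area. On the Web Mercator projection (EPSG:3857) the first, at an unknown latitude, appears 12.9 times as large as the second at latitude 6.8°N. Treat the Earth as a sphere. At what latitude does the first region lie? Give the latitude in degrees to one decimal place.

For equal true areas on Mercator, apparent areas scale as sec²φ, so the ratio is cos²φ₂ / cos²φ₁.
cos²φ₂ / cos²φ₁ = 12.9  ⇒  cos φ₁ = cos 6.8° / √12.9 = 0.9930/3.592 = 0.2765.
φ₁ = arccos(0.2765) ≈ 74.0°.

74.0°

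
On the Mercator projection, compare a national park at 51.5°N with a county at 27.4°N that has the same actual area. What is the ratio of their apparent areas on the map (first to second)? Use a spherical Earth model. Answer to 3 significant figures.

2.03

Mercator is conformal with k = sec φ, so areal scale = k² = sec²φ.
At 51.5°: sec²(51.5°) = 1/0.6225² = 2.580.
At 27.4°: sec²(27.4°) = 1/0.8878² = 1.269.
Ratio = 2.580/1.269 = cos²(27.4°)/cos²(51.5°) ≈ 2.03.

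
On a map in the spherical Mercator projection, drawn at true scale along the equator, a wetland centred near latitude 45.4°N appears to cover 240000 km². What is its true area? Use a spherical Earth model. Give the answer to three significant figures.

The Mercator projection is conformal; its linear scale factor is the same in every direction and equals sec φ = 1/cos φ.
Areal scale = k² = sec²φ = 1/cos²(45.4°) = 1/0.7022² = 2.028.
True area = apparent / (areal scale) = 240000 / 2.028 ≈ 118000 km².

118000 km²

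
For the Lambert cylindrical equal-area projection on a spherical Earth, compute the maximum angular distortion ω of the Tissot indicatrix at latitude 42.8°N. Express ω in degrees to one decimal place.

34.9°

The Lambert cylindrical equal-area projection is the cylindrical equal-area projection with its standard parallel at the equator (φ₀ = 0). For cylindrical equal-area with standard parallel φ₀, h = cos φ / cos φ₀ and k = cos φ₀ / cos φ, so h·k = 1.
At 42.8°: h = 0.7337, k = 1.363; principal scales a = 1.363, b = 0.7337.
sin(ω/2) = (a − b)/(a + b) = 0.6292/2.097 = 0.3001, so ω = 2 arcsin(0.3001) ≈ 34.9°.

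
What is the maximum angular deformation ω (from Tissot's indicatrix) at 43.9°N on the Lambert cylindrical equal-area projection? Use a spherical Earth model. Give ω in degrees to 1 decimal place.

36.9°

The Lambert cylindrical equal-area projection is the cylindrical equal-area projection with its standard parallel at the equator (φ₀ = 0). A cylindrical equal-area projection with standard parallel φ₀ has meridian scale h = cos φ / cos φ₀ and parallel scale k = cos φ₀ / cos φ (so areas are preserved, h·k = 1).
At 43.9°: h = 0.7206, k = 1.388; principal scales a = 1.388, b = 0.7206.
sin(ω/2) = (a − b)/(a + b) = 0.6673/2.108 = 0.3165, so ω = 2 arcsin(0.3165) ≈ 36.9°.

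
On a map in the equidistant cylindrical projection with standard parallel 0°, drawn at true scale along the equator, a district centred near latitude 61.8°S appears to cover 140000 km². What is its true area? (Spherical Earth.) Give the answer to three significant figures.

66200 km²

Plate carrée maps x = Rλ, y = Rφ. The meridian scale is h = 1 and the parallel scale is k = 1/cos φ = sec φ.
Areal scale = h·k = 1 × sec φ; at 61.8°, h = 1.000, k = 2.116, so h·k = 2.116.
True area = apparent / (areal scale) = 140000 / 2.116 ≈ 66200 km².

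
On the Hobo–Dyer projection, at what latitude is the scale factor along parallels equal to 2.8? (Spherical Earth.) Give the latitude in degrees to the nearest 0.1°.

The Hobo–Dyer projection is cylindrical equal-area with φ₀ = 37.5°. Cylindrical equal-area (φ₀ = 37.5°): h = cos φ / cos 37.5° along meridians, k = cos 37.5° / cos φ along parallels; h·k = 1.
k = cos φ₀ / cos φ = 2.8  ⇒  cos φ = cos 37.5° / 2.8 = 0.2833.
φ = arccos(0.2833) ≈ 73.5°.

73.5°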